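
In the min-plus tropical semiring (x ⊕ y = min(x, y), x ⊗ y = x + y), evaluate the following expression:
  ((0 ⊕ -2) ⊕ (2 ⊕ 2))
((0 ⊕ -2) ⊕ (2 ⊕ 2)) = -2

Expand innermost to outermost. Recall ⊕ takes the minimum of its arguments and ⊗ takes their sum. Working out the expression ((0 ⊕ -2) ⊕ (2 ⊕ 2)) gives -2.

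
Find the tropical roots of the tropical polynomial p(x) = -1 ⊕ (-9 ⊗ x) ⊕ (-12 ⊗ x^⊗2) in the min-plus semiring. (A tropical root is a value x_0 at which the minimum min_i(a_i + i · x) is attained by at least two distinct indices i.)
Roots: {3, 8}

Each tropical root is a break point of the lower envelope of the lines y = a_i + i · x (there are 3 lines, with slopes 0, 1, ..., 2). Only the lines that attain the minimum somewhere contribute to roots; other lines are dominated. Here the surviving (envelope) indices are i = 2, i = 1, i = 0.
Intersections between consecutive envelope lines give the roots: for adjacent envelope indices i < j the intersection is x = (a_i − a_j) / (j − i). Reading off the sorted break points: {3, 8}.
Verification: at each break x_0, at least two indices attain the minimum of min_i(a_i + i · x_0).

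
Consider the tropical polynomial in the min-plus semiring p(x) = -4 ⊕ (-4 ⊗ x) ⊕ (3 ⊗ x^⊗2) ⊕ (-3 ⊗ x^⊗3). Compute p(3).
p(3) = -4

A tropical monomial a ⊗ x^⊗i evaluates to a + i · x. Evaluating each term at x = 3:
  Term 0 contributes -4 + 0 · 3 = -4
  Term 1 contributes -4 + 1 · 3 = -1
  Term 2 contributes 3 + 2 · 3 = 9
  Term 3 contributes -3 + 3 · 3 = 6
p(3) = ⊕ of these = min[-4, -1, 9, 6] = -4.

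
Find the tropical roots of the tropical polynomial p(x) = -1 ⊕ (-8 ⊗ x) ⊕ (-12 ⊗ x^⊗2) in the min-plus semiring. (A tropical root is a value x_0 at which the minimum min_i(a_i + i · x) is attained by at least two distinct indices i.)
Roots: {4, 7}

Each tropical root is a break point of the lower envelope of the lines y = a_i + i · x (there are 3 lines, with slopes 0, 1, ..., 2). Only the lines that attain the minimum somewhere contribute to roots; other lines are dominated. Here the surviving (envelope) indices are i = 2, i = 1, i = 0.
Intersections between consecutive envelope lines give the roots: for adjacent envelope indices i < j the intersection is x = (a_i − a_j) / (j − i). Reading off the sorted break points: {4, 7}.
Verification: at each break x_0, at least two indices attain the minimum of min_i(a_i + i · x_0).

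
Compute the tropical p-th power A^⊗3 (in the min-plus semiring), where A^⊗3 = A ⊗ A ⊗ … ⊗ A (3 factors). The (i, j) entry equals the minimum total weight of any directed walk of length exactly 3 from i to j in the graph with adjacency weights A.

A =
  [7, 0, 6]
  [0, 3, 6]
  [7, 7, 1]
A^⊗3 =
  [3, 0, 6]
  [0, 3, 6]
  [7, 7, 3]

Each entry (A^⊗3)_ij equals the minimum over all length-3 walks i = v_0 → v_1 → … → v_3 = j of Σ_t A[v_t][v_{t+1}]. For example, for (i, j) = (0, 2) we minimise over 9 possible intermediate vertex sequences; the minimum is 6, attained along the walk 0 → 1 → 0 → 2.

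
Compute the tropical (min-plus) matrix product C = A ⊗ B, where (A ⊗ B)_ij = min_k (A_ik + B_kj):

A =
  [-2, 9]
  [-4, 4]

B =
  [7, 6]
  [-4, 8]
A ⊗ B =
  [5, 4]
  [0, 2]

Apply the min-plus product entry-by-entry:
  C[0][0] = min over k of (A[0][0] + B[0][0] = -2 + 7 = 5, A[0][1] + B[1][0] = 9 + -4 = 5) = 5 (attained at k = 0)
  C[0][1] = min over k of (A[0][0] + B[0][1] = -2 + 6 = 4, A[0][1] + B[1][1] = 9 + 8 = 17) = 4 (attained at k = 0)
  C[1][0] = min over k of (A[1][0] + B[0][0] = -4 + 7 = 3, A[1][1] + B[1][0] = 4 + -4 = 0) = 0 (attained at k = 1)
  C[1][1] = min over k of (A[1][0] + B[0][1] = -4 + 6 = 2, A[1][1] + B[1][1] = 4 + 8 = 12) = 2 (attained at k = 0)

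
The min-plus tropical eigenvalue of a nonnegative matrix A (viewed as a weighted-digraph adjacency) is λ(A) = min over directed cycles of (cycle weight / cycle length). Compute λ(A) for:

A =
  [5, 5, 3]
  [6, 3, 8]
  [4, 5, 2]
λ(A) = 2

Enumerate directed cycles and compute their means (weight / length). Sample:
  cycle 0 → 0: weight = 5, length = 1, mean = 5/1 ≈ 5.000
  cycle 1 → 1: weight = 3, length = 1, mean = 3/1 ≈ 3.000
  cycle 2 → 2: weight = 2, length = 1, mean = 2/1 ≈ 2.000
  cycle 0 → 1 → 0: weight = 11, length = 2, mean = 11/2 ≈ 5.500
  cycle 0 → 2 → 0: weight = 7, length = 2, mean = 7/2 ≈ 3.500
  cycle 1 → 0 → 1: weight = 11, length = 2, mean = 11/2 ≈ 5.500
Minimum mean = 2.000, attained e.g. along the cycle 2 → 2 with weight 2 and length 1. So λ(A) = 2/1 = 2.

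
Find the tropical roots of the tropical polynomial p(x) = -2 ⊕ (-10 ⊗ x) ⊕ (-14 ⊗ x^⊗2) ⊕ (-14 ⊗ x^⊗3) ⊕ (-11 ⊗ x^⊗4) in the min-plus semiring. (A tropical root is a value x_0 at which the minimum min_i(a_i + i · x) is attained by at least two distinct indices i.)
Roots: {-3, 0, 4, 8}

Each tropical root is a break point of the lower envelope of the lines y = a_i + i · x (there are 5 lines, with slopes 0, 1, ..., 4). Only the lines that attain the minimum somewhere contribute to roots; other lines are dominated. Here the surviving (envelope) indices are i = 4, i = 3, i = 2, i = 1, i = 0.
Intersections between consecutive envelope lines give the roots: for adjacent envelope indices i < j the intersection is x = (a_i − a_j) / (j − i). Reading off the sorted break points: {-3, 0, 4, 8}.
Verification: at each break x_0, at least two indices attain the minimum of min_i(a_i + i · x_0).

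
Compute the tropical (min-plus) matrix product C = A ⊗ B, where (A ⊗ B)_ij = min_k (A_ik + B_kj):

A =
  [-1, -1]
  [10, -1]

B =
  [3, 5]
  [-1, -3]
A ⊗ B =
  [-2, -4]
  [-2, -4]

Apply the min-plus product entry-by-entry:
  C[0][0] = min over k of (A[0][0] + B[0][0] = -1 + 3 = 2, A[0][1] + B[1][0] = -1 + -1 = -2) = -2 (attained at k = 1)
  C[0][1] = min over k of (A[0][0] + B[0][1] = -1 + 5 = 4, A[0][1] + B[1][1] = -1 + -3 = -4) = -4 (attained at k = 1)
  C[1][0] = min over k of (A[1][0] + B[0][0] = 10 + 3 = 13, A[1][1] + B[1][0] = -1 + -1 = -2) = -2 (attained at k = 1)
  C[1][1] = min over k of (A[1][0] + B[0][1] = 10 + 5 = 15, A[1][1] + B[1][1] = -1 + -3 = -4) = -4 (attained at k = 1)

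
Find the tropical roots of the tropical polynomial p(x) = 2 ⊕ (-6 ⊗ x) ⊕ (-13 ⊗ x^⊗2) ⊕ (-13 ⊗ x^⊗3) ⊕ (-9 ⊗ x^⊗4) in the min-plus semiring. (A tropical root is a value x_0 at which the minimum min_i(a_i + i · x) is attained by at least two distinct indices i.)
Roots: {-4, 0, 7, 8}

Each tropical root is a break point of the lower envelope of the lines y = a_i + i · x (there are 5 lines, with slopes 0, 1, ..., 4). Only the lines that attain the minimum somewhere contribute to roots; other lines are dominated. Here the surviving (envelope) indices are i = 4, i = 3, i = 2, i = 1, i = 0.
Intersections between consecutive envelope lines give the roots: for adjacent envelope indices i < j the intersection is x = (a_i − a_j) / (j − i). Reading off the sorted break points: {-4, 0, 7, 8}.
Verification: at each break x_0, at least two indices attain the minimum of min_i(a_i + i · x_0).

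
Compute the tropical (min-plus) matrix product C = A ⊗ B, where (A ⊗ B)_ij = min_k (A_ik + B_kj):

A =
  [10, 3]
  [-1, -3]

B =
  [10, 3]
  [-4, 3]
A ⊗ B =
  [-1, 6]
  [-7, 0]

Apply the min-plus product entry-by-entry:
  C[0][0] = min over k of (A[0][0] + B[0][0] = 10 + 10 = 20, A[0][1] + B[1][0] = 3 + -4 = -1) = -1 (attained at k = 1)
  C[0][1] = min over k of (A[0][0] + B[0][1] = 10 + 3 = 13, A[0][1] + B[1][1] = 3 + 3 = 6) = 6 (attained at k = 1)
  C[1][0] = min over k of (A[1][0] + B[0][0] = -1 + 10 = 9, A[1][1] + B[1][0] = -3 + -4 = -7) = -7 (attained at k = 1)
  C[1][1] = min over k of (A[1][0] + B[0][1] = -1 + 3 = 2, A[1][1] + B[1][1] = -3 + 3 = 0) = 0 (attained at k = 1)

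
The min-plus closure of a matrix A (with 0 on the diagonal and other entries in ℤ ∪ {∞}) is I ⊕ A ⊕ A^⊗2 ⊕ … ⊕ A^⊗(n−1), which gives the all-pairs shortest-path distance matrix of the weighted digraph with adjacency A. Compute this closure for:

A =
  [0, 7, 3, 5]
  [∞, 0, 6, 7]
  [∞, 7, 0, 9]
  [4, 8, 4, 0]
Closure =
  [0, 7, 3, 5]
  [11, 0, 6, 7]
  [13, 7, 0, 9]
  [4, 8, 4, 0]

This is the Floyd-Warshall all-pairs shortest-path computation. For each intermediate vertex k = 0, 1, …, 3, update dist[i][j] ← min(dist[i][j], dist[i][k] + dist[k][j]). The final matrix gives, for each (i, j), the minimum total weight of any directed path from i to j (possibly empty when i = j).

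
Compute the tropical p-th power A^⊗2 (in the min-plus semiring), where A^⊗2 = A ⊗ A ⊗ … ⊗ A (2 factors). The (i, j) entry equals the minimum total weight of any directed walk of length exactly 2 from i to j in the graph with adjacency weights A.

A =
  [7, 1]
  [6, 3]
A^⊗2 =
  [7, 4]
  [9, 6]

Each entry (A^⊗2)_ij equals the minimum over all length-2 walks i = v_0 → v_1 → … → v_2 = j of Σ_t A[v_t][v_{t+1}]. For example, for (i, j) = (0, 1) we minimise over 2 possible intermediate vertex sequences; the minimum is 4, attained along the walk 0 → 1 → 1.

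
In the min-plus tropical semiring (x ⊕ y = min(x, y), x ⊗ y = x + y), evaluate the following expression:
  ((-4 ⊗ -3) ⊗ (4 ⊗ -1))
((-4 ⊗ -3) ⊗ (4 ⊗ -1)) = -4

Expand innermost to outermost. Recall ⊕ takes the minimum of its arguments and ⊗ takes their sum. Working out the expression ((-4 ⊗ -3) ⊗ (4 ⊗ -1)) gives -4.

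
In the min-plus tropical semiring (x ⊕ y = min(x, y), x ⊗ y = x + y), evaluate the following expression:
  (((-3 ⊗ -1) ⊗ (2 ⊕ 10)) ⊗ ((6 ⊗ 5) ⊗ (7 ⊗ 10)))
(((-3 ⊗ -1) ⊗ (2 ⊕ 10)) ⊗ ((6 ⊗ 5) ⊗ (7 ⊗ 10))) = 26

Expand innermost to outermost. Recall ⊕ takes the minimum of its arguments and ⊗ takes their sum. Working out the expression (((-3 ⊗ -1) ⊗ (2 ⊕ 10)) ⊗ ((6 ⊗ 5) ⊗ (7 ⊗ 10))) gives 26.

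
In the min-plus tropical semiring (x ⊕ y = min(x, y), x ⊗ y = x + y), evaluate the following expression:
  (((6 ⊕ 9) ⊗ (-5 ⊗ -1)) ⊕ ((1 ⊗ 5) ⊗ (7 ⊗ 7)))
(((6 ⊕ 9) ⊗ (-5 ⊗ -1)) ⊕ ((1 ⊗ 5) ⊗ (7 ⊗ 7))) = 0

Expand innermost to outermost. Recall ⊕ takes the minimum of its arguments and ⊗ takes their sum. Working out the expression (((6 ⊕ 9) ⊗ (-5 ⊗ -1)) ⊕ ((1 ⊗ 5) ⊗ (7 ⊗ 7))) gives 0.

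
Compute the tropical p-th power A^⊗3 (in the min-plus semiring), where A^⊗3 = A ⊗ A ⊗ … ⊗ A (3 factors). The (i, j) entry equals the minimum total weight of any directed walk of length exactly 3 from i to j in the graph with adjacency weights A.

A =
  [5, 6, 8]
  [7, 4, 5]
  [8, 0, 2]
A^⊗3 =
  [15, 10, 12]
  [12, 7, 9]
  [9, 4, 6]

Each entry (A^⊗3)_ij equals the minimum over all length-3 walks i = v_0 → v_1 → … → v_3 = j of Σ_t A[v_t][v_{t+1}]. For example, for (i, j) = (0, 2) we minimise over 9 possible intermediate vertex sequences; the minimum is 12, attained along the walk 0 → 2 → 2 → 2.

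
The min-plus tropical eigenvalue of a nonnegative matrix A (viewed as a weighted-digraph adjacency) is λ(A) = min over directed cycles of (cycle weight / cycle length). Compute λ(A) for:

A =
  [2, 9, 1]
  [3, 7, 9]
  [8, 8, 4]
λ(A) = 2

Enumerate directed cycles and compute their means (weight / length). Sample:
  cycle 0 → 0: weight = 2, length = 1, mean = 2/1 ≈ 2.000
  cycle 1 → 1: weight = 7, length = 1, mean = 7/1 ≈ 7.000
  cycle 2 → 2: weight = 4, length = 1, mean = 4/1 ≈ 4.000
  cycle 0 → 1 → 0: weight = 12, length = 2, mean = 12/2 ≈ 6.000
  cycle 0 → 2 → 0: weight = 9, length = 2, mean = 9/2 ≈ 4.500
  cycle 1 → 0 → 1: weight = 12, length = 2, mean = 12/2 ≈ 6.000
Minimum mean = 2.000, attained e.g. along the cycle 0 → 0 with weight 2 and length 1. So λ(A) = 2/1 = 2.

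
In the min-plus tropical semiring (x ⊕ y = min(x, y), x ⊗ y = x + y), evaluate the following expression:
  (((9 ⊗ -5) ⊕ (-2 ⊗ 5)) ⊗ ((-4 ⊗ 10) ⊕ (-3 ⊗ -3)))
(((9 ⊗ -5) ⊕ (-2 ⊗ 5)) ⊗ ((-4 ⊗ 10) ⊕ (-3 ⊗ -3))) = -3

Expand innermost to outermost. Recall ⊕ takes the minimum of its arguments and ⊗ takes their sum. Working out the expression (((9 ⊗ -5) ⊕ (-2 ⊗ 5)) ⊗ ((-4 ⊗ 10) ⊕ (-3 ⊗ -3))) gives -3.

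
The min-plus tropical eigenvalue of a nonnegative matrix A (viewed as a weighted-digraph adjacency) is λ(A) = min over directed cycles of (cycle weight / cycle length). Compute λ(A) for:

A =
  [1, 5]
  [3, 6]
λ(A) = 1

Enumerate directed cycles and compute their means (weight / length). Sample:
  cycle 0 → 0: weight = 1, length = 1, mean = 1/1 ≈ 1.000
  cycle 1 → 1: weight = 6, length = 1, mean = 6/1 ≈ 6.000
  cycle 0 → 1 → 0: weight = 8, length = 2, mean = 8/2 ≈ 4.000
  cycle 1 → 0 → 1: weight = 8, length = 2, mean = 8/2 ≈ 4.000
Minimum mean = 1.000, attained e.g. along the cycle 0 → 0 with weight 1 and length 1. So λ(A) = 1/1 = 1.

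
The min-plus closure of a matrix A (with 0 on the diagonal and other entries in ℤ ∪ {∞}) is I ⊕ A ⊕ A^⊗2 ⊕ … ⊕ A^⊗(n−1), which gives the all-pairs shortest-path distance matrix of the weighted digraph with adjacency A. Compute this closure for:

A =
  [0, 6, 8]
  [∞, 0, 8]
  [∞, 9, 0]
Closure =
  [0, 6, 8]
  [∞, 0, 8]
  [∞, 9, 0]

This is the Floyd-Warshall all-pairs shortest-path computation. For each intermediate vertex k = 0, 1, …, 2, update dist[i][j] ← min(dist[i][j], dist[i][k] + dist[k][j]). The final matrix gives, for each (i, j), the minimum total weight of any directed path from i to j (possibly empty when i = j).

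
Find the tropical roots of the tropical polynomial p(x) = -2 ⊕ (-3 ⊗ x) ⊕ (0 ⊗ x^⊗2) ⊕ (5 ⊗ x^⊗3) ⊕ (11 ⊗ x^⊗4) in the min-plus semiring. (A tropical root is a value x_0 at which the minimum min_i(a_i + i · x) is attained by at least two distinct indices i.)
Roots: {-6, -5, -3, 1}

Each tropical root is a break point of the lower envelope of the lines y = a_i + i · x (there are 5 lines, with slopes 0, 1, ..., 4). Only the lines that attain the minimum somewhere contribute to roots; other lines are dominated. Here the surviving (envelope) indices are i = 4, i = 3, i = 2, i = 1, i = 0.
Intersections between consecutive envelope lines give the roots: for adjacent envelope indices i < j the intersection is x = (a_i − a_j) / (j − i). Reading off the sorted break points: {-6, -5, -3, 1}.
Verification: at each break x_0, at least two indices attain the minimum of min_i(a_i + i · x_0).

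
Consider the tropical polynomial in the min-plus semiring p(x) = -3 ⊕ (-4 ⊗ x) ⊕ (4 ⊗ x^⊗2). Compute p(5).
p(5) = -3

A tropical monomial a ⊗ x^⊗i evaluates to a + i · x. Evaluating each term at x = 5:
  Term 0 contributes -3 + 0 · 5 = -3
  Term 1 contributes -4 + 1 · 5 = 1
  Term 2 contributes 4 + 2 · 5 = 14
p(5) = ⊕ of these = min[-3, 1, 14] = -3.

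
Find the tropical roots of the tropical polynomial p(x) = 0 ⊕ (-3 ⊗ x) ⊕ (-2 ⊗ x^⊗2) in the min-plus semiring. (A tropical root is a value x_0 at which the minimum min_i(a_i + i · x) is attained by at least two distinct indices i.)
Roots: {-1, 3}

Each tropical root is a break point of the lower envelope of the lines y = a_i + i · x (there are 3 lines, with slopes 0, 1, ..., 2). Only the lines that attain the minimum somewhere contribute to roots; other lines are dominated. Here the surviving (envelope) indices are i = 2, i = 1, i = 0.
Intersections between consecutive envelope lines give the roots: for adjacent envelope indices i < j the intersection is x = (a_i − a_j) / (j − i). Reading off the sorted break points: {-1, 3}.
Verification: at each break x_0, at least two indices attain the minimum of min_i(a_i + i · x_0).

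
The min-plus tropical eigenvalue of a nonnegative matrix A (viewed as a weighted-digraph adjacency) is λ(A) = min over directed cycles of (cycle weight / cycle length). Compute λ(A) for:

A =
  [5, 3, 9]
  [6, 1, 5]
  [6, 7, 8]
λ(A) = 1

Enumerate directed cycles and compute their means (weight / length). Sample:
  cycle 0 → 0: weight = 5, length = 1, mean = 5/1 ≈ 5.000
  cycle 1 → 1: weight = 1, length = 1, mean = 1/1 ≈ 1.000
  cycle 2 → 2: weight = 8, length = 1, mean = 8/1 ≈ 8.000
  cycle 0 → 1 → 0: weight = 9, length = 2, mean = 9/2 ≈ 4.500
  cycle 0 → 2 → 0: weight = 15, length = 2, mean = 15/2 ≈ 7.500
  cycle 1 → 0 → 1: weight = 9, length = 2, mean = 9/2 ≈ 4.500
Minimum mean = 1.000, attained e.g. along the cycle 1 → 1 with weight 1 and length 1. So λ(A) = 1/1 = 1.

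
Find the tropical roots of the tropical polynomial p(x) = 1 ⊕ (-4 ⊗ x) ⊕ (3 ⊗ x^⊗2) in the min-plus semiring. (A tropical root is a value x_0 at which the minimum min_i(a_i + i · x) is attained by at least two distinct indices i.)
Roots: {-7, 5}

Each tropical root is a break point of the lower envelope of the lines y = a_i + i · x (there are 3 lines, with slopes 0, 1, ..., 2). Only the lines that attain the minimum somewhere contribute to roots; other lines are dominated. Here the surviving (envelope) indices are i = 2, i = 1, i = 0.
Intersections between consecutive envelope lines give the roots: for adjacent envelope indices i < j the intersection is x = (a_i − a_j) / (j − i). Reading off the sorted break points: {-7, 5}.
Verification: at each break x_0, at least two indices attain the minimum of min_i(a_i + i · x_0).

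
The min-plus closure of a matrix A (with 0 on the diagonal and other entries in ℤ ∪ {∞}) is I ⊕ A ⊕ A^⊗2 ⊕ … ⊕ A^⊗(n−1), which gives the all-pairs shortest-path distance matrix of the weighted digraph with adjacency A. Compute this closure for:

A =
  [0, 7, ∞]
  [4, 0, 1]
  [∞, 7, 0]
Closure =
  [0, 7, 8]
  [4, 0, 1]
  [11, 7, 0]

This is the Floyd-Warshall all-pairs shortest-path computation. For each intermediate vertex k = 0, 1, …, 2, update dist[i][j] ← min(dist[i][j], dist[i][k] + dist[k][j]). The final matrix gives, for each (i, j), the minimum total weight of any directed path from i to j (possibly empty when i = j).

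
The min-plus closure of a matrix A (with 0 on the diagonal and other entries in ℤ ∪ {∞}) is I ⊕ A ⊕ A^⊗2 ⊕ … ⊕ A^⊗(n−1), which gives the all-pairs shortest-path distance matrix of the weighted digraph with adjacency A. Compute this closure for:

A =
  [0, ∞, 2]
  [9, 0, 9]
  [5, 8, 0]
Closure =
  [0, 10, 2]
  [9, 0, 9]
  [5, 8, 0]

This is the Floyd-Warshall all-pairs shortest-path computation. For each intermediate vertex k = 0, 1, …, 2, update dist[i][j] ← min(dist[i][j], dist[i][k] + dist[k][j]). The final matrix gives, for each (i, j), the minimum total weight of any directed path from i to j (possibly empty when i = j).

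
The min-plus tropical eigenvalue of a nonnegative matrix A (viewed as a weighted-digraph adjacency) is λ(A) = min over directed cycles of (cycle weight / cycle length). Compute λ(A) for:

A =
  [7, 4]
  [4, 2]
λ(A) = 2

Enumerate directed cycles and compute their means (weight / length). Sample:
  cycle 0 → 0: weight = 7, length = 1, mean = 7/1 ≈ 7.000
  cycle 1 → 1: weight = 2, length = 1, mean = 2/1 ≈ 2.000
  cycle 0 → 1 → 0: weight = 8, length = 2, mean = 8/2 ≈ 4.000
  cycle 1 → 0 → 1: weight = 8, length = 2, mean = 8/2 ≈ 4.000
Minimum mean = 2.000, attained e.g. along the cycle 1 → 1 with weight 2 and length 1. So λ(A) = 2/1 = 2.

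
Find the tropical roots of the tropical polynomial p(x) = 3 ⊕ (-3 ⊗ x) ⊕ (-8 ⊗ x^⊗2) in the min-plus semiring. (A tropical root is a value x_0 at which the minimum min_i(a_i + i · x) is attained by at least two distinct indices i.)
Roots: {5, 6}

Each tropical root is a break point of the lower envelope of the lines y = a_i + i · x (there are 3 lines, with slopes 0, 1, ..., 2). Only the lines that attain the minimum somewhere contribute to roots; other lines are dominated. Here the surviving (envelope) indices are i = 2, i = 1, i = 0.
Intersections between consecutive envelope lines give the roots: for adjacent envelope indices i < j the intersection is x = (a_i − a_j) / (j − i). Reading off the sorted break points: {5, 6}.
Verification: at each break x_0, at least two indices attain the minimum of min_i(a_i + i · x_0).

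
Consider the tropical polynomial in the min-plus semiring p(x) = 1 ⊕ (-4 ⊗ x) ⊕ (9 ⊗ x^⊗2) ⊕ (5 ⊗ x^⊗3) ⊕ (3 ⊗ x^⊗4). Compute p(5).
p(5) = 1

A tropical monomial a ⊗ x^⊗i evaluates to a + i · x. Evaluating each term at x = 5:
  Term 0 contributes 1 + 0 · 5 = 1
  Term 1 contributes -4 + 1 · 5 = 1
  Term 2 contributes 9 + 2 · 5 = 19
  Term 3 contributes 5 + 3 · 5 = 20
  Term 4 contributes 3 + 4 · 5 = 23
p(5) = ⊕ of these = min[1, 1, 19, 20, 23] = 1.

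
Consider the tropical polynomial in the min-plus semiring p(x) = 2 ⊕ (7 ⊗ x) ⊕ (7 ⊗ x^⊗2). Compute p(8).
p(8) = 2

A tropical monomial a ⊗ x^⊗i evaluates to a + i · x. Evaluating each term at x = 8:
  Term 0 contributes 2 + 0 · 8 = 2
  Term 1 contributes 7 + 1 · 8 = 15
  Term 2 contributes 7 + 2 · 8 = 23
p(8) = ⊕ of these = min[2, 15, 23] = 2.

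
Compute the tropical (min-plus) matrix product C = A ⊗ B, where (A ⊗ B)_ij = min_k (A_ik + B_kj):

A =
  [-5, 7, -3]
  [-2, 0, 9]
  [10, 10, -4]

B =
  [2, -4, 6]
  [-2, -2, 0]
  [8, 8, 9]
A ⊗ B =
  [-3, -9, 1]
  [-2, -6, 0]
  [4, 4, 5]

Apply the min-plus product entry-by-entry:
  C[0][0] = min over k of (A[0][0] + B[0][0] = -5 + 2 = -3, A[0][1] + B[1][0] = 7 + -2 = 5, A[0][2] + B[2][0] = -3 + 8 = 5) = -3 (attained at k = 0)
  C[0][1] = min over k of (A[0][0] + B[0][1] = -5 + -4 = -9, A[0][1] + B[1][1] = 7 + -2 = 5, A[0][2] + B[2][1] = -3 + 8 = 5) = -9 (attained at k = 0)
  C[0][2] = min over k of (A[0][0] + B[0][2] = -5 + 6 = 1, A[0][1] + B[1][2] = 7 + 0 = 7, A[0][2] + B[2][2] = -3 + 9 = 6) = 1 (attained at k = 0)
  C[1][0] = min over k of (A[1][0] + B[0][0] = -2 + 2 = 0, A[1][1] + B[1][0] = 0 + -2 = -2, A[1][2] + B[2][0] = 9 + 8 = 17) = -2 (attained at k = 1)
  C[1][1] = min over k of (A[1][0] + B[0][1] = -2 + -4 = -6, A[1][1] + B[1][1] = 0 + -2 = -2, A[1][2] + B[2][1] = 9 + 8 = 17) = -6 (attained at k = 0)
  C[1][2] = min over k of (A[1][0] + B[0][2] = -2 + 6 = 4, A[1][1] + B[1][2] = 0 + 0 = 0, A[1][2] + B[2][2] = 9 + 9 = 18) = 0 (attained at k = 1)
  C[2][0] = min over k of (A[2][0] + B[0][0] = 10 + 2 = 12, A[2][1] + B[1][0] = 10 + -2 = 8, A[2][2] + B[2][0] = -4 + 8 = 4) = 4 (attained at k = 2)
  C[2][1] = min over k of (A[2][0] + B[0][1] = 10 + -4 = 6, A[2][1] + B[1][1] = 10 + -2 = 8, A[2][2] + B[2][1] = -4 + 8 = 4) = 4 (attained at k = 2)
  C[2][2] = min over k of (A[2][0] + B[0][2] = 10 + 6 = 16, A[2][1] + B[1][2] = 10 + 0 = 10, A[2][2] + B[2][2] = -4 + 9 = 5) = 5 (attained at k = 2)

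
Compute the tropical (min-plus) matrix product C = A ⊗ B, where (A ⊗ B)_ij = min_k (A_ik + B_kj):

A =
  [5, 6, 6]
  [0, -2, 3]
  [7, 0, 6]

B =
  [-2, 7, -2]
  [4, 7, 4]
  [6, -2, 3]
A ⊗ B =
  [3, 4, 3]
  [-2, 1, -2]
  [4, 4, 4]

Apply the min-plus product entry-by-entry:
  C[0][0] = min over k of (A[0][0] + B[0][0] = 5 + -2 = 3, A[0][1] + B[1][0] = 6 + 4 = 10, A[0][2] + B[2][0] = 6 + 6 = 12) = 3 (attained at k = 0)
  C[0][1] = min over k of (A[0][0] + B[0][1] = 5 + 7 = 12, A[0][1] + B[1][1] = 6 + 7 = 13, A[0][2] + B[2][1] = 6 + -2 = 4) = 4 (attained at k = 2)
  C[0][2] = min over k of (A[0][0] + B[0][2] = 5 + -2 = 3, A[0][1] + B[1][2] = 6 + 4 = 10, A[0][2] + B[2][2] = 6 + 3 = 9) = 3 (attained at k = 0)
  C[1][0] = min over k of (A[1][0] + B[0][0] = 0 + -2 = -2, A[1][1] + B[1][0] = -2 + 4 = 2, A[1][2] + B[2][0] = 3 + 6 = 9) = -2 (attained at k = 0)
  C[1][1] = min over k of (A[1][0] + B[0][1] = 0 + 7 = 7, A[1][1] + B[1][1] = -2 + 7 = 5, A[1][2] + B[2][1] = 3 + -2 = 1) = 1 (attained at k = 2)
  C[1][2] = min over k of (A[1][0] + B[0][2] = 0 + -2 = -2, A[1][1] + B[1][2] = -2 + 4 = 2, A[1][2] + B[2][2] = 3 + 3 = 6) = -2 (attained at k = 0)
  C[2][0] = min over k of (A[2][0] + B[0][0] = 7 + -2 = 5, A[2][1] + B[1][0] = 0 + 4 = 4, A[2][2] + B[2][0] = 6 + 6 = 12) = 4 (attained at k = 1)
  C[2][1] = min over k of (A[2][0] + B[0][1] = 7 + 7 = 14, A[2][1] + B[1][1] = 0 + 7 = 7, A[2][2] + B[2][1] = 6 + -2 = 4) = 4 (attained at k = 2)
  C[2][2] = min over k of (A[2][0] + B[0][2] = 7 + -2 = 5, A[2][1] + B[1][2] = 0 + 4 = 4, A[2][2] + B[2][2] = 6 + 3 = 9) = 4 (attained at k = 1)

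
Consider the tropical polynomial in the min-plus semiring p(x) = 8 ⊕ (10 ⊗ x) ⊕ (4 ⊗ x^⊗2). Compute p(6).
p(6) = 8

A tropical monomial a ⊗ x^⊗i evaluates to a + i · x. Evaluating each term at x = 6:
  Term 0 contributes 8 + 0 · 6 = 8
  Term 1 contributes 10 + 1 · 6 = 16
  Term 2 contributes 4 + 2 · 6 = 16
p(6) = ⊕ of these = min[8, 16, 16] = 8.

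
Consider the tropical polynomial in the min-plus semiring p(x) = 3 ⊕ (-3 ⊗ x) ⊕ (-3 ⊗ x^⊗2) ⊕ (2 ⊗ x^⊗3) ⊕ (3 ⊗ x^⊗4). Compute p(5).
p(5) = 2

A tropical monomial a ⊗ x^⊗i evaluates to a + i · x. Evaluating each term at x = 5:
  Term 0 contributes 3 + 0 · 5 = 3
  Term 1 contributes -3 + 1 · 5 = 2
  Term 2 contributes -3 + 2 · 5 = 7
  Term 3 contributes 2 + 3 · 5 = 17
  Term 4 contributes 3 + 4 · 5 = 23
p(5) = ⊕ of these = min[3, 2, 7, 17, 23] = 2.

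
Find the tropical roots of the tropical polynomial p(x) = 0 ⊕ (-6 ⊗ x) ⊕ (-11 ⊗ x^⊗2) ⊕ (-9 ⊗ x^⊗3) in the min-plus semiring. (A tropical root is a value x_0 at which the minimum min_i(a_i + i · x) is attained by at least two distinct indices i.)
Roots: {-2, 5, 6}

Each tropical root is a break point of the lower envelope of the lines y = a_i + i · x (there are 4 lines, with slopes 0, 1, ..., 3). Only the lines that attain the minimum somewhere contribute to roots; other lines are dominated. Here the surviving (envelope) indices are i = 3, i = 2, i = 1, i = 0.
Intersections between consecutive envelope lines give the roots: for adjacent envelope indices i < j the intersection is x = (a_i − a_j) / (j − i). Reading off the sorted break points: {-2, 5, 6}.
Verification: at each break x_0, at least two indices attain the minimum of min_i(a_i + i · x_0).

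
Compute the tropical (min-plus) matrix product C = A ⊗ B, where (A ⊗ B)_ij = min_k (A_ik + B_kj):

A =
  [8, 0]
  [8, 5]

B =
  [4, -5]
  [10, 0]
A ⊗ B =
  [10, 0]
  [12, 3]

Apply the min-plus product entry-by-entry:
  C[0][0] = min over k of (A[0][0] + B[0][0] = 8 + 4 = 12, A[0][1] + B[1][0] = 0 + 10 = 10) = 10 (attained at k = 1)
  C[0][1] = min over k of (A[0][0] + B[0][1] = 8 + -5 = 3, A[0][1] + B[1][1] = 0 + 0 = 0) = 0 (attained at k = 1)
  C[1][0] = min over k of (A[1][0] + B[0][0] = 8 + 4 = 12, A[1][1] + B[1][0] = 5 + 10 = 15) = 12 (attained at k = 0)
  C[1][1] = min over k of (A[1][0] + B[0][1] = 8 + -5 = 3, A[1][1] + B[1][1] = 5 + 0 = 5) = 3 (attained at k = 0)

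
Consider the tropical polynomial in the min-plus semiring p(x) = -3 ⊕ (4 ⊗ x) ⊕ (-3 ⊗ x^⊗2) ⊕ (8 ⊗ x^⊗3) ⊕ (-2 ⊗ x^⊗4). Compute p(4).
p(4) = -3

A tropical monomial a ⊗ x^⊗i evaluates to a + i · x. Evaluating each term at x = 4:
  Term 0 contributes -3 + 0 · 4 = -3
  Term 1 contributes 4 + 1 · 4 = 8
  Term 2 contributes -3 + 2 · 4 = 5
  Term 3 contributes 8 + 3 · 4 = 20
  Term 4 contributes -2 + 4 · 4 = 14
p(4) = ⊕ of these = min[-3, 8, 5, 20, 14] = -3.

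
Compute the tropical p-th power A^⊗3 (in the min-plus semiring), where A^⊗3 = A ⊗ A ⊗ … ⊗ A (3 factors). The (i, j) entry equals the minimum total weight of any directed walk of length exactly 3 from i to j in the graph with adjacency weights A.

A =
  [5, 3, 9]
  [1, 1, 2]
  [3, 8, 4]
A^⊗3 =
  [5, 5, 6]
  [3, 3, 4]
  [7, 7, 8]

Each entry (A^⊗3)_ij equals the minimum over all length-3 walks i = v_0 → v_1 → … → v_3 = j of Σ_t A[v_t][v_{t+1}]. For example, for (i, j) = (0, 2) we minimise over 9 possible intermediate vertex sequences; the minimum is 6, attained along the walk 0 → 1 → 1 → 2.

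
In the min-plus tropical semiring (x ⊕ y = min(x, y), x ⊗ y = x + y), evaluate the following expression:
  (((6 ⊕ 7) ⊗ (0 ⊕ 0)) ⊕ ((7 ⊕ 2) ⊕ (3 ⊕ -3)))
(((6 ⊕ 7) ⊗ (0 ⊕ 0)) ⊕ ((7 ⊕ 2) ⊕ (3 ⊕ -3))) = -3

Expand innermost to outermost. Recall ⊕ takes the minimum of its arguments and ⊗ takes their sum. Working out the expression (((6 ⊕ 7) ⊗ (0 ⊕ 0)) ⊕ ((7 ⊕ 2) ⊕ (3 ⊕ -3))) gives -3.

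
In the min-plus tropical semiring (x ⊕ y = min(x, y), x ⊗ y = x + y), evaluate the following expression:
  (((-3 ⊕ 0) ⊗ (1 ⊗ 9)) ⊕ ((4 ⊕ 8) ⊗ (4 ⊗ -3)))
(((-3 ⊕ 0) ⊗ (1 ⊗ 9)) ⊕ ((4 ⊕ 8) ⊗ (4 ⊗ -3))) = 5

Expand innermost to outermost. Recall ⊕ takes the minimum of its arguments and ⊗ takes their sum. Working out the expression (((-3 ⊕ 0) ⊗ (1 ⊗ 9)) ⊕ ((4 ⊕ 8) ⊗ (4 ⊗ -3))) gives 5.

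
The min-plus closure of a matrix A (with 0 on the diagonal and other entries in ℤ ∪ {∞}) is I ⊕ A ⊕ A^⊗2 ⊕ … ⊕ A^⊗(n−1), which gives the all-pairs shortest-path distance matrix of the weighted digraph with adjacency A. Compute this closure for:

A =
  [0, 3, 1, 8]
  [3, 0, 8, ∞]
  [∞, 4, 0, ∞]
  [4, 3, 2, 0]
Closure =
  [0, 3, 1, 8]
  [3, 0, 4, 11]
  [7, 4, 0, 15]
  [4, 3, 2, 0]

This is the Floyd-Warshall all-pairs shortest-path computation. For each intermediate vertex k = 0, 1, …, 3, update dist[i][j] ← min(dist[i][j], dist[i][k] + dist[k][j]). The final matrix gives, for each (i, j), the minimum total weight of any directed path from i to j (possibly empty when i = j).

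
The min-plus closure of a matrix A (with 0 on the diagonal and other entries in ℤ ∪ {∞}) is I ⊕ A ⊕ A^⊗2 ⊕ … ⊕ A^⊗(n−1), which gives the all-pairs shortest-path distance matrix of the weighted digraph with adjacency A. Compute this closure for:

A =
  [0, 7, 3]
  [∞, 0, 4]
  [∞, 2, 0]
Closure =
  [0, 5, 3]
  [∞, 0, 4]
  [∞, 2, 0]

This is the Floyd-Warshall all-pairs shortest-path computation. For each intermediate vertex k = 0, 1, …, 2, update dist[i][j] ← min(dist[i][j], dist[i][k] + dist[k][j]). The final matrix gives, for each (i, j), the minimum total weight of any directed path from i to j (possibly empty when i = j).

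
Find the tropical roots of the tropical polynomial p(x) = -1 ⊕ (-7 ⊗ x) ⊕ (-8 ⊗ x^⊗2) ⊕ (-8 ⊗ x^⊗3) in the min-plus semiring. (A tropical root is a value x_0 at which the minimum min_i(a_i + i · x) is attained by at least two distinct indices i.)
Roots: {0, 1, 6}

Each tropical root is a break point of the lower envelope of the lines y = a_i + i · x (there are 4 lines, with slopes 0, 1, ..., 3). Only the lines that attain the minimum somewhere contribute to roots; other lines are dominated. Here the surviving (envelope) indices are i = 3, i = 2, i = 1, i = 0.
Intersections between consecutive envelope lines give the roots: for adjacent envelope indices i < j the intersection is x = (a_i − a_j) / (j − i). Reading off the sorted break points: {0, 1, 6}.
Verification: at each break x_0, at least two indices attain the minimum of min_i(a_i + i · x_0).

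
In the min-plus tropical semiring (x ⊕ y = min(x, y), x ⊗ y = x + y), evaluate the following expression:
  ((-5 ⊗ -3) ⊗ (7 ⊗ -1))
((-5 ⊗ -3) ⊗ (7 ⊗ -1)) = -2

Expand innermost to outermost. Recall ⊕ takes the minimum of its arguments and ⊗ takes their sum. Working out the expression ((-5 ⊗ -3) ⊗ (7 ⊗ -1)) gives -2.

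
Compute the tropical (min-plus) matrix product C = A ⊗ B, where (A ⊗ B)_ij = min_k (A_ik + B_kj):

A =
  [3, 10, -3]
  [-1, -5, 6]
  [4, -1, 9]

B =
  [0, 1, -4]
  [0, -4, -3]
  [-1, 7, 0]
A ⊗ B =
  [-4, 4, -3]
  [-5, -9, -8]
  [-1, -5, -4]

Apply the min-plus product entry-by-entry:
  C[0][0] = min over k of (A[0][0] + B[0][0] = 3 + 0 = 3, A[0][1] + B[1][0] = 10 + 0 = 10, A[0][2] + B[2][0] = -3 + -1 = -4) = -4 (attained at k = 2)
  C[0][1] = min over k of (A[0][0] + B[0][1] = 3 + 1 = 4, A[0][1] + B[1][1] = 10 + -4 = 6, A[0][2] + B[2][1] = -3 + 7 = 4) = 4 (attained at k = 0)
  C[0][2] = min over k of (A[0][0] + B[0][2] = 3 + -4 = -1, A[0][1] + B[1][2] = 10 + -3 = 7, A[0][2] + B[2][2] = -3 + 0 = -3) = -3 (attained at k = 2)
  C[1][0] = min over k of (A[1][0] + B[0][0] = -1 + 0 = -1, A[1][1] + B[1][0] = -5 + 0 = -5, A[1][2] + B[2][0] = 6 + -1 = 5) = -5 (attained at k = 1)
  C[1][1] = min over k of (A[1][0] + B[0][1] = -1 + 1 = 0, A[1][1] + B[1][1] = -5 + -4 = -9, A[1][2] + B[2][1] = 6 + 7 = 13) = -9 (attained at k = 1)
  C[1][2] = min over k of (A[1][0] + B[0][2] = -1 + -4 = -5, A[1][1] + B[1][2] = -5 + -3 = -8, A[1][2] + B[2][2] = 6 + 0 = 6) = -8 (attained at k = 1)
  C[2][0] = min over k of (A[2][0] + B[0][0] = 4 + 0 = 4, A[2][1] + B[1][0] = -1 + 0 = -1, A[2][2] + B[2][0] = 9 + -1 = 8) = -1 (attained at k = 1)
  C[2][1] = min over k of (A[2][0] + B[0][1] = 4 + 1 = 5, A[2][1] + B[1][1] = -1 + -4 = -5, A[2][2] + B[2][1] = 9 + 7 = 16) = -5 (attained at k = 1)
  C[2][2] = min over k of (A[2][0] + B[0][2] = 4 + -4 = 0, A[2][1] + B[1][2] = -1 + -3 = -4, A[2][2] + B[2][2] = 9 + 0 = 9) = -4 (attained at k = 1)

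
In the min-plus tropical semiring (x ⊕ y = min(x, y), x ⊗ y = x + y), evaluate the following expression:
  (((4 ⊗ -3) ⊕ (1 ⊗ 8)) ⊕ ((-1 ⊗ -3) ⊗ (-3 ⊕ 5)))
(((4 ⊗ -3) ⊕ (1 ⊗ 8)) ⊕ ((-1 ⊗ -3) ⊗ (-3 ⊕ 5))) = -7

Expand innermost to outermost. Recall ⊕ takes the minimum of its arguments and ⊗ takes their sum. Working out the expression (((4 ⊗ -3) ⊕ (1 ⊗ 8)) ⊕ ((-1 ⊗ -3) ⊗ (-3 ⊕ 5))) gives -7.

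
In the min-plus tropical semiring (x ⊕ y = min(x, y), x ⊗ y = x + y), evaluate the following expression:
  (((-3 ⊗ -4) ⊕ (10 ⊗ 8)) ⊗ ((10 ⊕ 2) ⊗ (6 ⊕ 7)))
(((-3 ⊗ -4) ⊕ (10 ⊗ 8)) ⊗ ((10 ⊕ 2) ⊗ (6 ⊕ 7))) = 1

Expand innermost to outermost. Recall ⊕ takes the minimum of its arguments and ⊗ takes their sum. Working out the expression (((-3 ⊗ -4) ⊕ (10 ⊗ 8)) ⊗ ((10 ⊕ 2) ⊗ (6 ⊕ 7))) gives 1.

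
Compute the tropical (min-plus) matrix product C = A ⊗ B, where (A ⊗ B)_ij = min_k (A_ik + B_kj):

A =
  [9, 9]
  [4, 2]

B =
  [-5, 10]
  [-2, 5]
A ⊗ B =
  [4, 14]
  [-1, 7]

Apply the min-plus product entry-by-entry:
  C[0][0] = min over k of (A[0][0] + B[0][0] = 9 + -5 = 4, A[0][1] + B[1][0] = 9 + -2 = 7) = 4 (attained at k = 0)
  C[0][1] = min over k of (A[0][0] + B[0][1] = 9 + 10 = 19, A[0][1] + B[1][1] = 9 + 5 = 14) = 14 (attained at k = 1)
  C[1][0] = min over k of (A[1][0] + B[0][0] = 4 + -5 = -1, A[1][1] + B[1][0] = 2 + -2 = 0) = -1 (attained at k = 0)
  C[1][1] = min over k of (A[1][0] + B[0][1] = 4 + 10 = 14, A[1][1] + B[1][1] = 2 + 5 = 7) = 7 (attained at k = 1)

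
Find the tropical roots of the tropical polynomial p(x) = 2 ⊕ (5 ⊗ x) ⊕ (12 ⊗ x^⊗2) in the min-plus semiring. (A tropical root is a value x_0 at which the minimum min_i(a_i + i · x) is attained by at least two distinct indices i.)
Roots: {-7, -3}

Each tropical root is a break point of the lower envelope of the lines y = a_i + i · x (there are 3 lines, with slopes 0, 1, ..., 2). Only the lines that attain the minimum somewhere contribute to roots; other lines are dominated. Here the surviving (envelope) indices are i = 2, i = 1, i = 0.
Intersections between consecutive envelope lines give the roots: for adjacent envelope indices i < j the intersection is x = (a_i − a_j) / (j − i). Reading off the sorted break points: {-7, -3}.
Verification: at each break x_0, at least two indices attain the minimum of min_i(a_i + i · x_0).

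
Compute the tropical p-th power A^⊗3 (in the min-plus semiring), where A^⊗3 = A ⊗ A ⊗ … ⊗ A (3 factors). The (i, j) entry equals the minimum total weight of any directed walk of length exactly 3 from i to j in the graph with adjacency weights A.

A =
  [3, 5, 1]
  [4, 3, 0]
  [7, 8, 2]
A^⊗3 =
  [9, 11, 5]
  [9, 9, 4]
  [11, 12, 6]

Each entry (A^⊗3)_ij equals the minimum over all length-3 walks i = v_0 → v_1 → … → v_3 = j of Σ_t A[v_t][v_{t+1}]. For example, for (i, j) = (0, 2) we minimise over 9 possible intermediate vertex sequences; the minimum is 5, attained along the walk 0 → 2 → 2 → 2.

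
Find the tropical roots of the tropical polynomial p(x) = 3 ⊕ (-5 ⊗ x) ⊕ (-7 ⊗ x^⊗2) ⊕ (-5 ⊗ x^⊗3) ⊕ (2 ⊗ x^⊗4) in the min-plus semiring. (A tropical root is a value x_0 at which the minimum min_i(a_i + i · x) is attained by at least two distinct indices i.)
Roots: {-7, -2, 2, 8}

Each tropical root is a break point of the lower envelope of the lines y = a_i + i · x (there are 5 lines, with slopes 0, 1, ..., 4). Only the lines that attain the minimum somewhere contribute to roots; other lines are dominated. Here the surviving (envelope) indices are i = 4, i = 3, i = 2, i = 1, i = 0.
Intersections between consecutive envelope lines give the roots: for adjacent envelope indices i < j the intersection is x = (a_i − a_j) / (j − i). Reading off the sorted break points: {-7, -2, 2, 8}.
Verification: at each break x_0, at least two indices attain the minimum of min_i(a_i + i · x_0).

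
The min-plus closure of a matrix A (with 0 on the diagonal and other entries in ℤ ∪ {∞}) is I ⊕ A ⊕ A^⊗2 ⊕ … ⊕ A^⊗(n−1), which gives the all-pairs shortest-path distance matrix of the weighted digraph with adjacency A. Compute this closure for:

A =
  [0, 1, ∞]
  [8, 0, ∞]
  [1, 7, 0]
Closure =
  [0, 1, ∞]
  [8, 0, ∞]
  [1, 2, 0]

This is the Floyd-Warshall all-pairs shortest-path computation. For each intermediate vertex k = 0, 1, …, 2, update dist[i][j] ← min(dist[i][j], dist[i][k] + dist[k][j]). The final matrix gives, for each (i, j), the minimum total weight of any directed path from i to j (possibly empty when i = j).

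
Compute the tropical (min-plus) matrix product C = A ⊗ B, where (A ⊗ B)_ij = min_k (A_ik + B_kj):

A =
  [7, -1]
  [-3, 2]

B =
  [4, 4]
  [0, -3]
A ⊗ B =
  [-1, -4]
  [1, -1]

Apply the min-plus product entry-by-entry:
  C[0][0] = min over k of (A[0][0] + B[0][0] = 7 + 4 = 11, A[0][1] + B[1][0] = -1 + 0 = -1) = -1 (attained at k = 1)
  C[0][1] = min over k of (A[0][0] + B[0][1] = 7 + 4 = 11, A[0][1] + B[1][1] = -1 + -3 = -4) = -4 (attained at k = 1)
  C[1][0] = min over k of (A[1][0] + B[0][0] = -3 + 4 = 1, A[1][1] + B[1][0] = 2 + 0 = 2) = 1 (attained at k = 0)
  C[1][1] = min over k of (A[1][0] + B[0][1] = -3 + 4 = 1, A[1][1] + B[1][1] = 2 + -3 = -1) = -1 (attained at k = 1)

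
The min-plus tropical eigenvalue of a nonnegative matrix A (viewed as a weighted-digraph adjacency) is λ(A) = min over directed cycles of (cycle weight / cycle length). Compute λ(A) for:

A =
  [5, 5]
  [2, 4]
λ(A) = 7/2

Enumerate directed cycles and compute their means (weight / length). Sample:
  cycle 0 → 0: weight = 5, length = 1, mean = 5/1 ≈ 5.000
  cycle 1 → 1: weight = 4, length = 1, mean = 4/1 ≈ 4.000
  cycle 0 → 1 → 0: weight = 7, length = 2, mean = 7/2 ≈ 3.500
  cycle 1 → 0 → 1: weight = 7, length = 2, mean = 7/2 ≈ 3.500
Minimum mean = 3.500, attained e.g. along the cycle 0 → 1 → 0 with weight 7 and length 2. So λ(A) = 7/2 = 7/2.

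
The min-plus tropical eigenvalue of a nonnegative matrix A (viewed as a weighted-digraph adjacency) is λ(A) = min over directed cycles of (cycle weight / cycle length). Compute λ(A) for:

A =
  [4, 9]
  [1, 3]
λ(A) = 3

Enumerate directed cycles and compute their means (weight / length). Sample:
  cycle 0 → 0: weight = 4, length = 1, mean = 4/1 ≈ 4.000
  cycle 1 → 1: weight = 3, length = 1, mean = 3/1 ≈ 3.000
  cycle 0 → 1 → 0: weight = 10, length = 2, mean = 10/2 ≈ 5.000
  cycle 1 → 0 → 1: weight = 10, length = 2, mean = 10/2 ≈ 5.000
Minimum mean = 3.000, attained e.g. along the cycle 1 → 1 with weight 3 and length 1. So λ(A) = 3/1 = 3.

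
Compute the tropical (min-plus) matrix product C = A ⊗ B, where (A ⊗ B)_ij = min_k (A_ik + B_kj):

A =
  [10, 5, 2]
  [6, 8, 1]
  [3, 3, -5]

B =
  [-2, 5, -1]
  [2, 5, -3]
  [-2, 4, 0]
A ⊗ B =
  [0, 6, 2]
  [-1, 5, 1]
  [-7, -1, -5]

Apply the min-plus product entry-by-entry:
  C[0][0] = min over k of (A[0][0] + B[0][0] = 10 + -2 = 8, A[0][1] + B[1][0] = 5 + 2 = 7, A[0][2] + B[2][0] = 2 + -2 = 0) = 0 (attained at k = 2)
  C[0][1] = min over k of (A[0][0] + B[0][1] = 10 + 5 = 15, A[0][1] + B[1][1] = 5 + 5 = 10, A[0][2] + B[2][1] = 2 + 4 = 6) = 6 (attained at k = 2)
  C[0][2] = min over k of (A[0][0] + B[0][2] = 10 + -1 = 9, A[0][1] + B[1][2] = 5 + -3 = 2, A[0][2] + B[2][2] = 2 + 0 = 2) = 2 (attained at k = 1)
  C[1][0] = min over k of (A[1][0] + B[0][0] = 6 + -2 = 4, A[1][1] + B[1][0] = 8 + 2 = 10, A[1][2] + B[2][0] = 1 + -2 = -1) = -1 (attained at k = 2)
  C[1][1] = min over k of (A[1][0] + B[0][1] = 6 + 5 = 11, A[1][1] + B[1][1] = 8 + 5 = 13, A[1][2] + B[2][1] = 1 + 4 = 5) = 5 (attained at k = 2)
  C[1][2] = min over k of (A[1][0] + B[0][2] = 6 + -1 = 5, A[1][1] + B[1][2] = 8 + -3 = 5, A[1][2] + B[2][2] = 1 + 0 = 1) = 1 (attained at k = 2)
  C[2][0] = min over k of (A[2][0] + B[0][0] = 3 + -2 = 1, A[2][1] + B[1][0] = 3 + 2 = 5, A[2][2] + B[2][0] = -5 + -2 = -7) = -7 (attained at k = 2)
  C[2][1] = min over k of (A[2][0] + B[0][1] = 3 + 5 = 8, A[2][1] + B[1][1] = 3 + 5 = 8, A[2][2] + B[2][1] = -5 + 4 = -1) = -1 (attained at k = 2)
  C[2][2] = min over k of (A[2][0] + B[0][2] = 3 + -1 = 2, A[2][1] + B[1][2] = 3 + -3 = 0, A[2][2] + B[2][2] = -5 + 0 = -5) = -5 (attained at k = 2)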